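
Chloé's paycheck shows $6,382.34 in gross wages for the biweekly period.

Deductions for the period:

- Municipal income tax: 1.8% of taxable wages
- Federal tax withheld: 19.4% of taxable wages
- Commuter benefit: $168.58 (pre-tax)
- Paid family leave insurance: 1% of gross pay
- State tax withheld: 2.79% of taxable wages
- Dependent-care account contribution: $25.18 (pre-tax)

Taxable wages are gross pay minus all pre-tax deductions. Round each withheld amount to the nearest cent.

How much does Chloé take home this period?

$4,640.13

Dependent-care account contribution: $25.18
Commuter benefit: $168.58
Pre-tax total = $25.18 + $168.58 = $193.76
Taxable wages = $6,382.34 − $193.76 = $6,188.58
Municipal income tax: $6,188.58 × 0.018 = $111.39
State tax withheld: $6,188.58 × 0.0279 = $172.66
Federal tax withheld: $6,188.58 × 0.194 = $1,200.58
Paid family leave insurance: $6,382.34 × 0.01 = $63.82
Total deductions = $25.18 + $168.58 + $111.39 + $172.66 + $1,200.58 + $63.82 = $1,742.21
Net pay = $6,382.34 − $1,742.21 = $4,640.13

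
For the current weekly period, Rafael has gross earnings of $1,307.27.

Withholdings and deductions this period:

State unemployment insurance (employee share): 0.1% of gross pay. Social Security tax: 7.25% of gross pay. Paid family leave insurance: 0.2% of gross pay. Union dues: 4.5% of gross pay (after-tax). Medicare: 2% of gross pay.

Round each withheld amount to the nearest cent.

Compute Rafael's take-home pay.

$1,123.59

Medicare: $1,307.27 × 0.02 = $26.15
State unemployment insurance (employee share): $1,307.27 × 0.001 = $1.31
Paid family leave insurance: $1,307.27 × 0.002 = $2.61
Social Security tax: $1,307.27 × 0.0725 = $94.78
Union dues: $1,307.27 × 0.045 = $58.83
Total deductions = $26.15 + $1.31 + $2.61 + $94.78 + $58.83 = $183.68
Net pay = $1,307.27 − $183.68 = $1,123.59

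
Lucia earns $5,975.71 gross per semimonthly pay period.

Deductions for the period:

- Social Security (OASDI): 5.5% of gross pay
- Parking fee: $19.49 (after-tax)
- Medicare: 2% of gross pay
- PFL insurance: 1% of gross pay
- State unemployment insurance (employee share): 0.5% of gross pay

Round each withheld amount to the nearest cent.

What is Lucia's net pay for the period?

$5,418.41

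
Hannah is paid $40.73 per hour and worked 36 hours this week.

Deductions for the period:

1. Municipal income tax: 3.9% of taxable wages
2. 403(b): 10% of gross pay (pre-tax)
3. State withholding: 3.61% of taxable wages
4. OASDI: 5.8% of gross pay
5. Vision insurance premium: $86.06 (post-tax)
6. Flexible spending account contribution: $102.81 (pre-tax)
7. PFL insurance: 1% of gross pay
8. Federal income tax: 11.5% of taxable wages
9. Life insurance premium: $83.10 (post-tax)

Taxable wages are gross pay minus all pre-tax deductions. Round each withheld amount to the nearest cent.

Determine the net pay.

$716.65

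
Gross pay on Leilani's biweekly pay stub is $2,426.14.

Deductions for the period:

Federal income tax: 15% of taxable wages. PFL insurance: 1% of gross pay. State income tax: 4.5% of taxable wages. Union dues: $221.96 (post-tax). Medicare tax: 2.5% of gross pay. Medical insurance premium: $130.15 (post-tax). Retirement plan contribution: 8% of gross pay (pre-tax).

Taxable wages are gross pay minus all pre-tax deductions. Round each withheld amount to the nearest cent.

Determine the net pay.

Retirement plan contribution: $2,426.14 × 0.08 = $194.09
Taxable wages = $2,426.14 − $194.09 = $2,232.05
Federal income tax: $2,232.05 × 0.15 = $334.81
State income tax: $2,232.05 × 0.045 = $100.44
PFL insurance: $2,426.14 × 0.01 = $24.26
Medicare tax: $2,426.14 × 0.025 = $60.65
Union dues: $221.96
Medical insurance premium: $130.15
Total deductions = $194.09 + $334.81 + $100.44 + $24.26 + $60.65 + $221.96 + $130.15 = $1,066.36
Net pay = $2,426.14 − $1,066.36 = $1,359.78

$1,359.78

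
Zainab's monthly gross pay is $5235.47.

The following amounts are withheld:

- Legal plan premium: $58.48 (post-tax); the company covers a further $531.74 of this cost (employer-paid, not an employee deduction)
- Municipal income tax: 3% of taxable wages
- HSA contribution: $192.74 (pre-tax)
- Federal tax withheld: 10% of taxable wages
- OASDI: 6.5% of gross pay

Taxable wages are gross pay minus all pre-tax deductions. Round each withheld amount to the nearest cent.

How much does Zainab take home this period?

HSA contribution: $192.74
Taxable wages = $5235.47 − $192.74 = $5042.73
Municipal income tax: $5042.73 × 0.03 = $151.28
Federal tax withheld: $5042.73 × 0.1 = $504.27
OASDI: $5235.47 × 0.065 = $340.31
Legal plan premium: $58.48
(Employer's $531.74 toward legal plan premium is not withheld from the employee.)
Total deductions = $192.74 + $151.28 + $504.27 + $340.31 + $58.48 = $1247.08
Net pay = $5235.47 − $1247.08 = $3988.39

$3988.39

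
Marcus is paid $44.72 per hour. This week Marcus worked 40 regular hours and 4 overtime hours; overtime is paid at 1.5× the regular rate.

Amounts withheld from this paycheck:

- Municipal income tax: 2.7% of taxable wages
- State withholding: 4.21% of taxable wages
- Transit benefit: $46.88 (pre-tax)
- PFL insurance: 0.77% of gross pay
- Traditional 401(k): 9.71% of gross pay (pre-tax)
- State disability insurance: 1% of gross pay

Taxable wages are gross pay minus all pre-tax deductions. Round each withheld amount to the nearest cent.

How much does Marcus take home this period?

$1648.98

Regular pay: 40 × $44.72 = $1788.80
Overtime pay: 4 × $44.72 × 1.5 = $268.32
Gross pay = $1788.80 + $268.32 = $2057.12
Traditional 401(k): $2057.12 × 0.0971 = $199.75
Transit benefit: $46.88
Pre-tax total = $199.75 + $46.88 = $246.63
Taxable wages = $2057.12 − $246.63 = $1810.49
Municipal income tax: $1810.49 × 0.027 = $48.88
State withholding: $1810.49 × 0.0421 = $76.22
PFL insurance: $2057.12 × 0.0077 = $15.84
State disability insurance: $2057.12 × 0.01 = $20.57
Total deductions = $199.75 + $46.88 + $48.88 + $76.22 + $15.84 + $20.57 = $408.14
Net pay = $2057.12 − $408.14 = $1648.98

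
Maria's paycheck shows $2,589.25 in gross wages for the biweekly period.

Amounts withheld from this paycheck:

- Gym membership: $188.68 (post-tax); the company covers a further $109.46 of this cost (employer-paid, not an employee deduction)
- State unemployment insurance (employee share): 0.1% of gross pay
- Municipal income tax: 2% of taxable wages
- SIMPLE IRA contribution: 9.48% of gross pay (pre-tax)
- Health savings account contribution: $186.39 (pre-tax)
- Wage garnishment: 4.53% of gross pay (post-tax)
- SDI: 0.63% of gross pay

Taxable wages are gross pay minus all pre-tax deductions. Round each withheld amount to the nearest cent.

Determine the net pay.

$1,789.38

Health savings account contribution: $186.39
SIMPLE IRA contribution: $2,589.25 × 0.0948 = $245.46
Pre-tax total = $186.39 + $245.46 = $431.85
Taxable wages = $2,589.25 − $431.85 = $2,157.40
Municipal income tax: $2,157.40 × 0.02 = $43.15
State unemployment insurance (employee share): $2,589.25 × 0.001 = $2.59
SDI: $2,589.25 × 0.0063 = $16.31
Gym membership: $188.68
Wage garnishment: $2,589.25 × 0.0453 = $117.29
(Employer's $109.46 toward gym membership is not withheld from the employee.)
Total deductions = $186.39 + $245.46 + $43.15 + $2.59 + $16.31 + $188.68 + $117.29 = $799.87
Net pay = $2,589.25 − $799.87 = $1,789.38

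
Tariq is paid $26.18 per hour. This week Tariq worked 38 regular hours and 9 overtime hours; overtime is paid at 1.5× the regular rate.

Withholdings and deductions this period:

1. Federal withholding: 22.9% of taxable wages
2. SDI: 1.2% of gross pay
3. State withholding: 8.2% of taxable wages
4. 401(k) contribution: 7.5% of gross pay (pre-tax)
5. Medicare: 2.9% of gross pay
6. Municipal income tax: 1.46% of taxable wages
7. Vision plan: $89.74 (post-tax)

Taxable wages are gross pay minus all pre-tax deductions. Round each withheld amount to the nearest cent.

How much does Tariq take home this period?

Regular pay: 38 × $26.18 = $994.84
Overtime pay: 9 × $26.18 × 1.5 = $353.43
Gross pay = $994.84 + $353.43 = $1,348.27
401(k) contribution: $1,348.27 × 0.075 = $101.12
Taxable wages = $1,348.27 − $101.12 = $1,247.15
Municipal income tax: $1,247.15 × 0.0146 = $18.21
Federal withholding: $1,247.15 × 0.229 = $285.60
State withholding: $1,247.15 × 0.082 = $102.27
Medicare: $1,348.27 × 0.029 = $39.10
SDI: $1,348.27 × 0.012 = $16.18
Vision plan: $89.74
Total deductions = $101.12 + $18.21 + $285.60 + $102.27 + $39.10 + $16.18 + $89.74 = $652.22
Net pay = $1,348.27 − $652.22 = $696.05

$696.05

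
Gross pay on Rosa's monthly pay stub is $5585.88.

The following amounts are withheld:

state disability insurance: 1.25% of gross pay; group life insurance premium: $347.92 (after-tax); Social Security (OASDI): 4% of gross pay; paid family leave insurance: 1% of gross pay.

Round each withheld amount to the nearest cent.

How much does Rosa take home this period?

Social Security (OASDI): $5585.88 × 0.04 = $223.44
Paid family leave insurance: $5585.88 × 0.01 = $55.86
State disability insurance: $5585.88 × 0.0125 = $69.82
Group life insurance premium: $347.92
Total deductions = $223.44 + $55.86 + $69.82 + $347.92 = $697.04
Net pay = $5585.88 − $697.04 = $4888.84

$4888.84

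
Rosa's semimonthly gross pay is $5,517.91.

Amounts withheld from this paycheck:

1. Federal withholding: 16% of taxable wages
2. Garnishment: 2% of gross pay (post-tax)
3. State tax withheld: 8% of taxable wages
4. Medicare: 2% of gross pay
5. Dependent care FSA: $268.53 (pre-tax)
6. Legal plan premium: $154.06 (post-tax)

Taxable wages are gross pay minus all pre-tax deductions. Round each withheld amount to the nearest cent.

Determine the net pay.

$3,614.75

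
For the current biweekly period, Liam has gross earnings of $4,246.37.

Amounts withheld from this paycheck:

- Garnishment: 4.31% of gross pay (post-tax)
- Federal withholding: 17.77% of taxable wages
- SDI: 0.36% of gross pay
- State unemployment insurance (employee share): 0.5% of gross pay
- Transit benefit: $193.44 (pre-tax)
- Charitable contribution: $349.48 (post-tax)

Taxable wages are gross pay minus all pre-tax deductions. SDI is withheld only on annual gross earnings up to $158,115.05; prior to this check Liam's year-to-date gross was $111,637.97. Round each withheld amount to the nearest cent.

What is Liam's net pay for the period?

Transit benefit: $193.44
Taxable wages = $4,246.37 − $193.44 = $4,052.93
Federal withholding: $4,052.93 × 0.1777 = $720.21
SDI: cap not yet reached, full $4,246.37 is subject → $4,246.37 × 0.0036 = $15.29
State unemployment insurance (employee share): $4,246.37 × 0.005 = $21.23
Charitable contribution: $349.48
Garnishment: $4,246.37 × 0.0431 = $183.02
Total deductions = $193.44 + $720.21 + $15.29 + $21.23 + $349.48 + $183.02 = $1,482.67
Net pay = $4,246.37 − $1,482.67 = $2,763.70

$2,763.70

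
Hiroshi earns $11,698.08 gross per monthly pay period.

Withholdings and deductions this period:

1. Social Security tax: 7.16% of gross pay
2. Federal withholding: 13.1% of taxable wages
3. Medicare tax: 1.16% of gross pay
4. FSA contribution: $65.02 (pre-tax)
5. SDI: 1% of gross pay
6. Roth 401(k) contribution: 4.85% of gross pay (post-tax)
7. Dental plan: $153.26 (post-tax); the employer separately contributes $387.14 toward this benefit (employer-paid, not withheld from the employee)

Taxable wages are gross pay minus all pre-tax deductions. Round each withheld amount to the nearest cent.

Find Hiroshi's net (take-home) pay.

$8,298.25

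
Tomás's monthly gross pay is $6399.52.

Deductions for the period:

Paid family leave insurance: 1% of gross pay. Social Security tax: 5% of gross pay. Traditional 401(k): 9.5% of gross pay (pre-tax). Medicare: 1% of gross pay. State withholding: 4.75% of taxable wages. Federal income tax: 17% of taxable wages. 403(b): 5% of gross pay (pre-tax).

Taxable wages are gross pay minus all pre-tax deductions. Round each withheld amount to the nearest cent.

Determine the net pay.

$3833.54

403(b): $6399.52 × 0.05 = $319.98
Traditional 401(k): $6399.52 × 0.095 = $607.95
Pre-tax total = $319.98 + $607.95 = $927.93
Taxable wages = $6399.52 − $927.93 = $5471.59
Federal income tax: $5471.59 × 0.17 = $930.17
State withholding: $5471.59 × 0.0475 = $259.90
Medicare: $6399.52 × 0.01 = $64.00
Social Security tax: $6399.52 × 0.05 = $319.98
Paid family leave insurance: $6399.52 × 0.01 = $64.00
Total deductions = $319.98 + $607.95 + $930.17 + $259.90 + $64.00 + $319.98 + $64.00 = $2565.98
Net pay = $6399.52 − $2565.98 = $3833.54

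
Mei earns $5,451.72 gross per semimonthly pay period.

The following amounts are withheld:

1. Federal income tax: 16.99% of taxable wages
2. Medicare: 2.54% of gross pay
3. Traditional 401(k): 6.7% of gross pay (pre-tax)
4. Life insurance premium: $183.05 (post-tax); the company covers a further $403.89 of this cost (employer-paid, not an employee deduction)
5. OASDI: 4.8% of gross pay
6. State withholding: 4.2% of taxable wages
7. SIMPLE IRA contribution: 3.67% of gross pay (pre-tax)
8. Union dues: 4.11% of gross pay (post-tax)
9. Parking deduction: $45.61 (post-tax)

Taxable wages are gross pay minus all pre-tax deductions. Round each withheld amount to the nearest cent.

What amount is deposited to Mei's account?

$2,998.07

Traditional 401(k): $5,451.72 × 0.067 = $365.27
SIMPLE IRA contribution: $5,451.72 × 0.0367 = $200.08
Pre-tax total = $365.27 + $200.08 = $565.35
Taxable wages = $5,451.72 − $565.35 = $4,886.37
State withholding: $4,886.37 × 0.042 = $205.23
Federal income tax: $4,886.37 × 0.1699 = $830.19
Medicare: $5,451.72 × 0.0254 = $138.47
OASDI: $5,451.72 × 0.048 = $261.68
Union dues: $5,451.72 × 0.0411 = $224.07
Life insurance premium: $183.05
Parking deduction: $45.61
(Employer's $403.89 toward life insurance premium is not withheld from the employee.)
Total deductions = $365.27 + $200.08 + $205.23 + $830.19 + $138.47 + $261.68 + $224.07 + $183.05 + $45.61 = $2,453.65
Net pay = $5,451.72 − $2,453.65 = $2,998.07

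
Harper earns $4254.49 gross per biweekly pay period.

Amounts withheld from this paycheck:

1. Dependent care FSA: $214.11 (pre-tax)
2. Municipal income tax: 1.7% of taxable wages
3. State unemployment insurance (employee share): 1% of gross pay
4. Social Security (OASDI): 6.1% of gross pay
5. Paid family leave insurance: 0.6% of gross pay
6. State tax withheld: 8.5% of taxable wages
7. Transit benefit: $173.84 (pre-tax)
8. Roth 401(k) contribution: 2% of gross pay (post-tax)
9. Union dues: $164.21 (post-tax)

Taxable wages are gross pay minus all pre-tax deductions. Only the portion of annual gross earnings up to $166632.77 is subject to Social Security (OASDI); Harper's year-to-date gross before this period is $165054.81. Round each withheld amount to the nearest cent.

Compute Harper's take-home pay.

$3058.52

Transit benefit: $173.84
Dependent care FSA: $214.11
Pre-tax total = $173.84 + $214.11 = $387.95
Taxable wages = $4254.49 − $387.95 = $3866.54
State tax withheld: $3866.54 × 0.085 = $328.66
Municipal income tax: $3866.54 × 0.017 = $65.73
Paid family leave insurance: $4254.49 × 0.006 = $25.53
Social Security (OASDI): only $166632.77 − $165054.81 = $1577.96 of this check is subject → $1577.96 × 0.061 = $96.26
State unemployment insurance (employee share): $4254.49 × 0.01 = $42.54
Roth 401(k) contribution: $4254.49 × 0.02 = $85.09
Union dues: $164.21
Total deductions = $173.84 + $214.11 + $328.66 + $65.73 + $25.53 + $96.26 + $42.54 + $85.09 + $164.21 = $1195.97
Net pay = $4254.49 − $1195.97 = $3058.52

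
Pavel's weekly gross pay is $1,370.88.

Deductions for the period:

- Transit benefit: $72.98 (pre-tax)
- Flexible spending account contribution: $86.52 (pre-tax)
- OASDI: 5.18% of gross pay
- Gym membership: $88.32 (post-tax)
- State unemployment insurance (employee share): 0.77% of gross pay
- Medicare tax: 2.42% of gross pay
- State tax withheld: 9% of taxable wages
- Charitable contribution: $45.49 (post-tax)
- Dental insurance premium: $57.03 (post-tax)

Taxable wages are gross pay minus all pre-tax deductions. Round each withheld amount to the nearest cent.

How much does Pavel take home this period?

$796.77

Transit benefit: $72.98
Flexible spending account contribution: $86.52
Pre-tax total = $72.98 + $86.52 = $159.50
Taxable wages = $1,370.88 − $159.50 = $1,211.38
State tax withheld: $1,211.38 × 0.09 = $109.02
Medicare tax: $1,370.88 × 0.0242 = $33.18
State unemployment insurance (employee share): $1,370.88 × 0.0077 = $10.56
OASDI: $1,370.88 × 0.0518 = $71.01
Charitable contribution: $45.49
Gym membership: $88.32
Dental insurance premium: $57.03
Total deductions = $72.98 + $86.52 + $109.02 + $33.18 + $10.56 + $71.01 + $45.49 + $88.32 + $57.03 = $574.11
Net pay = $1,370.88 − $574.11 = $796.77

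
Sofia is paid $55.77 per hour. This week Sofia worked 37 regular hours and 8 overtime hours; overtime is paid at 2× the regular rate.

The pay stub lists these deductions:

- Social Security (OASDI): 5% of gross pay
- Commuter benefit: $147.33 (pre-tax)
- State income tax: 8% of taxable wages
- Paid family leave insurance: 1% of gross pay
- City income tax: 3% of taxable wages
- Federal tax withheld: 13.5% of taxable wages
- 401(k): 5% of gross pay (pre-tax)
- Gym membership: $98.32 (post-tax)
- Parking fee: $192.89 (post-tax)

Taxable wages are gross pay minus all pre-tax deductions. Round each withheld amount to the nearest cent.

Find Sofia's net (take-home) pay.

Regular pay: 37 × $55.77 = $2,063.49
Overtime pay: 8 × $55.77 × 2 = $892.32
Gross pay = $2,063.49 + $892.32 = $2,955.81
Commuter benefit: $147.33
401(k): $2,955.81 × 0.05 = $147.79
Pre-tax total = $147.33 + $147.79 = $295.12
Taxable wages = $2,955.81 − $295.12 = $2,660.69
State income tax: $2,660.69 × 0.08 = $212.86
Federal tax withheld: $2,660.69 × 0.135 = $359.19
City income tax: $2,660.69 × 0.03 = $79.82
Paid family leave insurance: $2,955.81 × 0.01 = $29.56
Social Security (OASDI): $2,955.81 × 0.05 = $147.79
Gym membership: $98.32
Parking fee: $192.89
Total deductions = $147.33 + $147.79 + $212.86 + $359.19 + $79.82 + $29.56 + $147.79 + $98.32 + $192.89 = $1,415.55
Net pay = $2,955.81 − $1,415.55 = $1,540.26

$1,540.26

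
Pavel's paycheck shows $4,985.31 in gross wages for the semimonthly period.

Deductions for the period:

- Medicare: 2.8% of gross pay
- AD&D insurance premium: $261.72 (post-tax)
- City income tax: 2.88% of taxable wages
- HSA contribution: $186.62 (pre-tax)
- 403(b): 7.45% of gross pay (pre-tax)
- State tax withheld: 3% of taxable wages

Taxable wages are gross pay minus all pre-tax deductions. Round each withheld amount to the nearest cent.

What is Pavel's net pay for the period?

$3,765.64

403(b): $4,985.31 × 0.0745 = $371.41
HSA contribution: $186.62
Pre-tax total = $371.41 + $186.62 = $558.03
Taxable wages = $4,985.31 − $558.03 = $4,427.28
City income tax: $4,427.28 × 0.0288 = $127.51
State tax withheld: $4,427.28 × 0.03 = $132.82
Medicare: $4,985.31 × 0.028 = $139.59
AD&D insurance premium: $261.72
Total deductions = $371.41 + $186.62 + $127.51 + $132.82 + $139.59 + $261.72 = $1,219.67
Net pay = $4,985.31 − $1,219.67 = $3,765.64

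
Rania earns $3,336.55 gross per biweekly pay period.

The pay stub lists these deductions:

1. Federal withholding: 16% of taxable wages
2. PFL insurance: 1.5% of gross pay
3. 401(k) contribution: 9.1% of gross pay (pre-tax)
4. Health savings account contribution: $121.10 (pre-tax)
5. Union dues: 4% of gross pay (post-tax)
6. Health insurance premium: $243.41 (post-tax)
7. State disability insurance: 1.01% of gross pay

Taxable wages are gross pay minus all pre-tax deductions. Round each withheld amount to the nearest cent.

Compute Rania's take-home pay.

401(k) contribution: $3,336.55 × 0.091 = $303.63
Health savings account contribution: $121.10
Pre-tax total = $303.63 + $121.10 = $424.73
Taxable wages = $3,336.55 − $424.73 = $2,911.82
Federal withholding: $2,911.82 × 0.16 = $465.89
State disability insurance: $3,336.55 × 0.0101 = $33.70
PFL insurance: $3,336.55 × 0.015 = $50.05
Health insurance premium: $243.41
Union dues: $3,336.55 × 0.04 = $133.46
Total deductions = $303.63 + $121.10 + $465.89 + $33.70 + $50.05 + $243.41 + $133.46 = $1,351.24
Net pay = $3,336.55 − $1,351.24 = $1,985.31

$1,985.31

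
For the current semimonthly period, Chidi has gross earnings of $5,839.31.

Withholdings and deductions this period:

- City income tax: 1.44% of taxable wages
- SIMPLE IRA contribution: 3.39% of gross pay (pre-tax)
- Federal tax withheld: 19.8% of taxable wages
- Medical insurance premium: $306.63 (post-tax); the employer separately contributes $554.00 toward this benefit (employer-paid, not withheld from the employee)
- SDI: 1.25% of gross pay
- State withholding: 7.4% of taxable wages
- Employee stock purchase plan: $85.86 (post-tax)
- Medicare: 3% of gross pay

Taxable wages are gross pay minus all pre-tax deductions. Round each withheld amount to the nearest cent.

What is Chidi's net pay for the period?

SIMPLE IRA contribution: $5,839.31 × 0.0339 = $197.95
Taxable wages = $5,839.31 − $197.95 = $5,641.36
State withholding: $5,641.36 × 0.074 = $417.46
Federal tax withheld: $5,641.36 × 0.198 = $1,116.99
City income tax: $5,641.36 × 0.0144 = $81.24
Medicare: $5,839.31 × 0.03 = $175.18
SDI: $5,839.31 × 0.0125 = $72.99
Medical insurance premium: $306.63
Employee stock purchase plan: $85.86
(Employer's $554.00 toward medical insurance premium is not withheld from the employee.)
Total deductions = $197.95 + $417.46 + $1,116.99 + $81.24 + $175.18 + $72.99 + $306.63 + $85.86 = $2,454.30
Net pay = $5,839.31 − $2,454.30 = $3,385.01

$3,385.01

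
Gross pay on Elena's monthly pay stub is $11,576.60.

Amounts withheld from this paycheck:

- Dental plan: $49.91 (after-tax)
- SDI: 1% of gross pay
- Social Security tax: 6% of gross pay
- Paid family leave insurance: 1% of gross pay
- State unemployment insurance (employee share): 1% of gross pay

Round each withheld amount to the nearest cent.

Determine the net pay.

$10,484.78

State unemployment insurance (employee share): $11,576.60 × 0.01 = $115.77
Social Security tax: $11,576.60 × 0.06 = $694.60
SDI: $11,576.60 × 0.01 = $115.77
Paid family leave insurance: $11,576.60 × 0.01 = $115.77
Dental plan: $49.91
Total deductions = $115.77 + $694.60 + $115.77 + $115.77 + $49.91 = $1,091.82
Net pay = $11,576.60 − $1,091.82 = $10,484.78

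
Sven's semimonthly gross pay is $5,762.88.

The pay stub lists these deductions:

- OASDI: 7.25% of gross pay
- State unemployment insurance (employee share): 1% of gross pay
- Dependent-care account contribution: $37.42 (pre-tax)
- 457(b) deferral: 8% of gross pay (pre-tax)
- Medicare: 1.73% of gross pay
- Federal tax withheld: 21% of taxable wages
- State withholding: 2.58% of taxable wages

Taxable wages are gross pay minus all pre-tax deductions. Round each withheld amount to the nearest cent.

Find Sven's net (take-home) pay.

Dependent-care account contribution: $37.42
457(b) deferral: $5,762.88 × 0.08 = $461.03
Pre-tax total = $37.42 + $461.03 = $498.45
Taxable wages = $5,762.88 − $498.45 = $5,264.43
Federal tax withheld: $5,264.43 × 0.21 = $1,105.53
State withholding: $5,264.43 × 0.0258 = $135.82
State unemployment insurance (employee share): $5,762.88 × 0.01 = $57.63
Medicare: $5,762.88 × 0.0173 = $99.70
OASDI: $5,762.88 × 0.0725 = $417.81
Total deductions = $37.42 + $461.03 + $1,105.53 + $135.82 + $57.63 + $99.70 + $417.81 = $2,314.94
Net pay = $5,762.88 − $2,314.94 = $3,447.94

$3,447.94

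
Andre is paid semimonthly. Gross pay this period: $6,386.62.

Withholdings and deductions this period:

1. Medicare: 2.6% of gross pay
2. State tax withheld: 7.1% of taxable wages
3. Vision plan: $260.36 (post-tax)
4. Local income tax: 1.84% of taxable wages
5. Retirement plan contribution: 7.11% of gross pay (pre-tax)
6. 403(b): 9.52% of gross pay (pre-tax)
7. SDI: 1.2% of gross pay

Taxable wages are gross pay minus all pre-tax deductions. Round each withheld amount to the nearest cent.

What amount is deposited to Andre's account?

$4,345.46

Retirement plan contribution: $6,386.62 × 0.0711 = $454.09
403(b): $6,386.62 × 0.0952 = $608.01
Pre-tax total = $454.09 + $608.01 = $1,062.10
Taxable wages = $6,386.62 − $1,062.10 = $5,324.52
Local income tax: $5,324.52 × 0.0184 = $97.97
State tax withheld: $5,324.52 × 0.071 = $378.04
Medicare: $6,386.62 × 0.026 = $166.05
SDI: $6,386.62 × 0.012 = $76.64
Vision plan: $260.36
Total deductions = $454.09 + $608.01 + $97.97 + $378.04 + $166.05 + $76.64 + $260.36 = $2,041.16
Net pay = $6,386.62 − $2,041.16 = $4,345.46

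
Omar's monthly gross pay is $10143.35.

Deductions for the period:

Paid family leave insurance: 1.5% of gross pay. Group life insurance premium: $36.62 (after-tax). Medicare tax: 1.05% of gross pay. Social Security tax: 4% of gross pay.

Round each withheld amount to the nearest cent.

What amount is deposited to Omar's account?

$9442.34

Medicare tax: $10143.35 × 0.0105 = $106.51
Paid family leave insurance: $10143.35 × 0.015 = $152.15
Social Security tax: $10143.35 × 0.04 = $405.73
Group life insurance premium: $36.62
Total deductions = $106.51 + $152.15 + $405.73 + $36.62 = $701.01
Net pay = $10143.35 − $701.01 = $9442.34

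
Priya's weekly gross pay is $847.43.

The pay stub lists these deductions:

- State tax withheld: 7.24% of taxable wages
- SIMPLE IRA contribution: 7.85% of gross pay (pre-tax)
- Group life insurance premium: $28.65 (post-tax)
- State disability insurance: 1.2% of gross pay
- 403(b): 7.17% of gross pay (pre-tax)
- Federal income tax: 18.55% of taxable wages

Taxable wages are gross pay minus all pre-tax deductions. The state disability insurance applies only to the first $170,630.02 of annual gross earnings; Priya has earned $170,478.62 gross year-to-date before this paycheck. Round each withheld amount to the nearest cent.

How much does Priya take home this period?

$503.95

403(b): $847.43 × 0.0717 = $60.76
SIMPLE IRA contribution: $847.43 × 0.0785 = $66.52
Pre-tax total = $60.76 + $66.52 = $127.28
Taxable wages = $847.43 − $127.28 = $720.15
Federal income tax: $720.15 × 0.1855 = $133.59
State tax withheld: $720.15 × 0.0724 = $52.14
State disability insurance: only $170,630.02 − $170,478.62 = $151.40 of this check is subject → $151.40 × 0.012 = $1.82
Group life insurance premium: $28.65
Total deductions = $60.76 + $66.52 + $133.59 + $52.14 + $1.82 + $28.65 = $343.48
Net pay = $847.43 − $343.48 = $503.95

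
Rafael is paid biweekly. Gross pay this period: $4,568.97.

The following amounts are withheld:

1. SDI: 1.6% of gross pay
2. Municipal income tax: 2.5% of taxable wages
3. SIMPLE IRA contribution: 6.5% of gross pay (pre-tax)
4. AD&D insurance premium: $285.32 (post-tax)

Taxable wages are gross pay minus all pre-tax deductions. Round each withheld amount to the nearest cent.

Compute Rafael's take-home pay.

SIMPLE IRA contribution: $4,568.97 × 0.065 = $296.98
Taxable wages = $4,568.97 − $296.98 = $4,271.99
Municipal income tax: $4,271.99 × 0.025 = $106.80
SDI: $4,568.97 × 0.016 = $73.10
AD&D insurance premium: $285.32
Total deductions = $296.98 + $106.80 + $73.10 + $285.32 = $762.20
Net pay = $4,568.97 − $762.20 = $3,806.77

$3,806.77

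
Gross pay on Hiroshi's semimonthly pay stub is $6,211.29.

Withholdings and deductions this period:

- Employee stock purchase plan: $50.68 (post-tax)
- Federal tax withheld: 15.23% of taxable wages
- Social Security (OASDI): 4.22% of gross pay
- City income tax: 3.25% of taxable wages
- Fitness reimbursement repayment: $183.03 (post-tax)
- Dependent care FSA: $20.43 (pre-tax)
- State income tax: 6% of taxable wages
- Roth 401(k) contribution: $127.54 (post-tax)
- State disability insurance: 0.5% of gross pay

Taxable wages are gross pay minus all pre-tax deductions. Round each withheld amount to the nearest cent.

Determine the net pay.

$4,020.91

Dependent care FSA: $20.43
Taxable wages = $6,211.29 − $20.43 = $6,190.86
City income tax: $6,190.86 × 0.0325 = $201.20
Federal tax withheld: $6,190.86 × 0.1523 = $942.87
State income tax: $6,190.86 × 0.06 = $371.45
State disability insurance: $6,211.29 × 0.005 = $31.06
Social Security (OASDI): $6,211.29 × 0.0422 = $262.12
Roth 401(k) contribution: $127.54
Employee stock purchase plan: $50.68
Fitness reimbursement repayment: $183.03
Total deductions = $20.43 + $201.20 + $942.87 + $371.45 + $31.06 + $262.12 + $127.54 + $50.68 + $183.03 = $2,190.38
Net pay = $6,211.29 − $2,190.38 = $4,020.91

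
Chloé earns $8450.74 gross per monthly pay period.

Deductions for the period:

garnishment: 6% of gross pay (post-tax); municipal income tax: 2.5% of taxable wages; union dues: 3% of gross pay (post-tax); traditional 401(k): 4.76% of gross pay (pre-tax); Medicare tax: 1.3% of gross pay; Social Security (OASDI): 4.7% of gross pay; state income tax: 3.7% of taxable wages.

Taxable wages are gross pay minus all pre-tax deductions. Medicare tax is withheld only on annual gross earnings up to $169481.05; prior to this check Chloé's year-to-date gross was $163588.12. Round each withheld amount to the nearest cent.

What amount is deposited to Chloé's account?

$6315.13

Traditional 401(k): $8450.74 × 0.0476 = $402.26
Taxable wages = $8450.74 − $402.26 = $8048.48
Municipal income tax: $8048.48 × 0.025 = $201.21
State income tax: $8048.48 × 0.037 = $297.79
Medicare tax: only $169481.05 − $163588.12 = $5892.93 of this check is subject → $5892.93 × 0.013 = $76.61
Social Security (OASDI): $8450.74 × 0.047 = $397.18
Garnishment: $8450.74 × 0.06 = $507.04
Union dues: $8450.74 × 0.03 = $253.52
Total deductions = $402.26 + $201.21 + $297.79 + $76.61 + $397.18 + $507.04 + $253.52 = $2135.61
Net pay = $8450.74 − $2135.61 = $6315.13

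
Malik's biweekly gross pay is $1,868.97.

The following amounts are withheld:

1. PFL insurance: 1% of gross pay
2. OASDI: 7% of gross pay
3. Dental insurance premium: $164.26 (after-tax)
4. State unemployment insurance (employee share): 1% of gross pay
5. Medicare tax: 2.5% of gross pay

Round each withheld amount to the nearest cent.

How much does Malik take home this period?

$1,489.78

State unemployment insurance (employee share): $1,868.97 × 0.01 = $18.69
OASDI: $1,868.97 × 0.07 = $130.83
PFL insurance: $1,868.97 × 0.01 = $18.69
Medicare tax: $1,868.97 × 0.025 = $46.72
Dental insurance premium: $164.26
Total deductions = $18.69 + $130.83 + $18.69 + $46.72 + $164.26 = $379.19
Net pay = $1,868.97 − $379.19 = $1,489.78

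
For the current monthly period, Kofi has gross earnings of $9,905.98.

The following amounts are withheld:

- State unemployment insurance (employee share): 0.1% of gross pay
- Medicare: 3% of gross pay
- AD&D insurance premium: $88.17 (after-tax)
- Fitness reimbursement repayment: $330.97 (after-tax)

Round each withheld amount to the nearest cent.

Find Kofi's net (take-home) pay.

State unemployment insurance (employee share): $9,905.98 × 0.001 = $9.91
Medicare: $9,905.98 × 0.03 = $297.18
Fitness reimbursement repayment: $330.97
AD&D insurance premium: $88.17
Total deductions = $9.91 + $297.18 + $330.97 + $88.17 = $726.23
Net pay = $9,905.98 − $726.23 = $9,179.75

$9,179.75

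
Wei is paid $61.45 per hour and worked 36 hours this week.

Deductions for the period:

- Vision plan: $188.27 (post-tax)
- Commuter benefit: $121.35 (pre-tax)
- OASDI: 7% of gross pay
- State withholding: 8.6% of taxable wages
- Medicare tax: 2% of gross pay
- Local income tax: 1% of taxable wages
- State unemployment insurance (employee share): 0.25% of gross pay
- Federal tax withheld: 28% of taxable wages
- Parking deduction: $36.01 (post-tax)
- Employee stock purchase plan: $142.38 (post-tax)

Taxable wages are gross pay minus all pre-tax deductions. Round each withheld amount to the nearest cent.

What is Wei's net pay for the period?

Gross pay: 36 × $61.45 = $2,212.20
Commuter benefit: $121.35
Taxable wages = $2,212.20 − $121.35 = $2,090.85
Local income tax: $2,090.85 × 0.01 = $20.91
Federal tax withheld: $2,090.85 × 0.28 = $585.44
State withholding: $2,090.85 × 0.086 = $179.81
State unemployment insurance (employee share): $2,212.20 × 0.0025 = $5.53
OASDI: $2,212.20 × 0.07 = $154.85
Medicare tax: $2,212.20 × 0.02 = $44.24
Parking deduction: $36.01
Vision plan: $188.27
Employee stock purchase plan: $142.38
Total deductions = $121.35 + $20.91 + $585.44 + $179.81 + $5.53 + $154.85 + $44.24 + $36.01 + $188.27 + $142.38 = $1,478.79
Net pay = $2,212.20 − $1,478.79 = $733.41

$733.41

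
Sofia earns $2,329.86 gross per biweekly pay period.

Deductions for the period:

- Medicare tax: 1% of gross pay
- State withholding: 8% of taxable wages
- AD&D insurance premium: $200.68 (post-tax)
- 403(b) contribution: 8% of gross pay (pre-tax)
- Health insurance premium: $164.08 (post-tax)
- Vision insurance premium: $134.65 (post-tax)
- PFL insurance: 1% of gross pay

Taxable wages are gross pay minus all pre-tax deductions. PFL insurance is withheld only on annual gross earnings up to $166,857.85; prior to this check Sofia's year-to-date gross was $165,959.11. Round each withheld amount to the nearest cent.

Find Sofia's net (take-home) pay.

$1,440.29

403(b) contribution: $2,329.86 × 0.08 = $186.39
Taxable wages = $2,329.86 − $186.39 = $2,143.47
State withholding: $2,143.47 × 0.08 = $171.48
PFL insurance: only $166,857.85 − $165,959.11 = $898.74 of this check is subject → $898.74 × 0.01 = $8.99
Medicare tax: $2,329.86 × 0.01 = $23.30
Vision insurance premium: $134.65
AD&D insurance premium: $200.68
Health insurance premium: $164.08
Total deductions = $186.39 + $171.48 + $8.99 + $23.30 + $134.65 + $200.68 + $164.08 = $889.57
Net pay = $2,329.86 − $889.57 = $1,440.29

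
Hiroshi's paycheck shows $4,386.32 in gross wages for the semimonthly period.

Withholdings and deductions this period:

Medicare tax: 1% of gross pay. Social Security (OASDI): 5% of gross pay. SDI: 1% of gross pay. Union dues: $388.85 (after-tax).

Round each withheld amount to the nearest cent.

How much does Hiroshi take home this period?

$3,690.43

SDI: $4,386.32 × 0.01 = $43.86
Social Security (OASDI): $4,386.32 × 0.05 = $219.32
Medicare tax: $4,386.32 × 0.01 = $43.86
Union dues: $388.85
Total deductions = $43.86 + $219.32 + $43.86 + $388.85 = $695.89
Net pay = $4,386.32 − $695.89 = $3,690.43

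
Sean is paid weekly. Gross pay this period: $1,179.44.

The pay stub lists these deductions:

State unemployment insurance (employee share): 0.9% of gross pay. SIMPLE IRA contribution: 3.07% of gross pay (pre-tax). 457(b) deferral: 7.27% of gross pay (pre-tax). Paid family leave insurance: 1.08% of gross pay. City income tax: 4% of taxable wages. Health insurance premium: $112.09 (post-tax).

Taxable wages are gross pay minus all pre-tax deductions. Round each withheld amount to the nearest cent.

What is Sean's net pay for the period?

$879.74

457(b) deferral: $1,179.44 × 0.0727 = $85.75
SIMPLE IRA contribution: $1,179.44 × 0.0307 = $36.21
Pre-tax total = $85.75 + $36.21 = $121.96
Taxable wages = $1,179.44 − $121.96 = $1,057.48
City income tax: $1,057.48 × 0.04 = $42.30
State unemployment insurance (employee share): $1,179.44 × 0.009 = $10.61
Paid family leave insurance: $1,179.44 × 0.0108 = $12.74
Health insurance premium: $112.09
Total deductions = $85.75 + $36.21 + $42.30 + $10.61 + $12.74 + $112.09 = $299.70
Net pay = $1,179.44 − $299.70 = $879.74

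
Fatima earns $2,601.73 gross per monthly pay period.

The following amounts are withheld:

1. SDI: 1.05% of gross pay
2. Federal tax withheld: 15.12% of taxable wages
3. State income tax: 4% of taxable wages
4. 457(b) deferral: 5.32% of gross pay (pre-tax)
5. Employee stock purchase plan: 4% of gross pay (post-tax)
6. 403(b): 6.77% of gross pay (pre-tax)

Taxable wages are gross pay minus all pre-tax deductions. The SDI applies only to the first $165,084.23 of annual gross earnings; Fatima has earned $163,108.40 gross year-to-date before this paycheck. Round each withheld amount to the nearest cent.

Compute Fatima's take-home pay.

457(b) deferral: $2,601.73 × 0.0532 = $138.41
403(b): $2,601.73 × 0.0677 = $176.14
Pre-tax total = $138.41 + $176.14 = $314.55
Taxable wages = $2,601.73 − $314.55 = $2,287.18
Federal tax withheld: $2,287.18 × 0.1512 = $345.82
State income tax: $2,287.18 × 0.04 = $91.49
SDI: only $165,084.23 − $163,108.40 = $1,975.83 of this check is subject → $1,975.83 × 0.0105 = $20.75
Employee stock purchase plan: $2,601.73 × 0.04 = $104.07
Total deductions = $138.41 + $176.14 + $345.82 + $91.49 + $20.75 + $104.07 = $876.68
Net pay = $2,601.73 − $876.68 = $1,725.05

$1,725.05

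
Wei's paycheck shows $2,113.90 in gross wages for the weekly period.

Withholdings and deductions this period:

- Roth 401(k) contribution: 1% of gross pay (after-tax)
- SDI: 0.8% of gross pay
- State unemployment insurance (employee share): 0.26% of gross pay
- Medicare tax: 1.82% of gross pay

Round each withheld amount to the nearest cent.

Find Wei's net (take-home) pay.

SDI: $2,113.90 × 0.008 = $16.91
State unemployment insurance (employee share): $2,113.90 × 0.0026 = $5.50
Medicare tax: $2,113.90 × 0.0182 = $38.47
Roth 401(k) contribution: $2,113.90 × 0.01 = $21.14
Total deductions = $16.91 + $5.50 + $38.47 + $21.14 = $82.02
Net pay = $2,113.90 − $82.02 = $2,031.88

$2,031.88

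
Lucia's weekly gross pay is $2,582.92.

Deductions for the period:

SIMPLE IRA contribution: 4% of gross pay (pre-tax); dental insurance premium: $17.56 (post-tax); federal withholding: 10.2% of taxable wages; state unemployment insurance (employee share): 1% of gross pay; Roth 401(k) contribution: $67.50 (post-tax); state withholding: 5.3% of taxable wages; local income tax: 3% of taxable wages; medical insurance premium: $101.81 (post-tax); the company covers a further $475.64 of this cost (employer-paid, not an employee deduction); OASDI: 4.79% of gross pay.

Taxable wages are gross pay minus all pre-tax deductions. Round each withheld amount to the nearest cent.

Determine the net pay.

$1,684.45

SIMPLE IRA contribution: $2,582.92 × 0.04 = $103.32
Taxable wages = $2,582.92 − $103.32 = $2,479.60
Federal withholding: $2,479.60 × 0.102 = $252.92
Local income tax: $2,479.60 × 0.03 = $74.39
State withholding: $2,479.60 × 0.053 = $131.42
OASDI: $2,582.92 × 0.0479 = $123.72
State unemployment insurance (employee share): $2,582.92 × 0.01 = $25.83
Roth 401(k) contribution: $67.50
Medical insurance premium: $101.81
Dental insurance premium: $17.56
(Employer's $475.64 toward medical insurance premium is not withheld from the employee.)
Total deductions = $103.32 + $252.92 + $74.39 + $131.42 + $123.72 + $25.83 + $67.50 + $101.81 + $17.56 = $898.47
Net pay = $2,582.92 − $898.47 = $1,684.45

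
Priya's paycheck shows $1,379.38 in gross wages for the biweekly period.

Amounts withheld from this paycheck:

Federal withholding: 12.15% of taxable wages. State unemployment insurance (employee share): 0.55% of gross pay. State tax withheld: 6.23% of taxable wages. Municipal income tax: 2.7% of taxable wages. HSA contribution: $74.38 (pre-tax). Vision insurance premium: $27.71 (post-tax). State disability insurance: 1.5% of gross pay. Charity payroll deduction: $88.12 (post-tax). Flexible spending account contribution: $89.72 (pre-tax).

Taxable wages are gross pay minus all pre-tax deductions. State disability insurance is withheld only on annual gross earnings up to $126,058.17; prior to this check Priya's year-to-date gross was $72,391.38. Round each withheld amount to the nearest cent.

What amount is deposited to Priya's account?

HSA contribution: $74.38
Flexible spending account contribution: $89.72
Pre-tax total = $74.38 + $89.72 = $164.10
Taxable wages = $1,379.38 − $164.10 = $1,215.28
Federal withholding: $1,215.28 × 0.1215 = $147.66
State tax withheld: $1,215.28 × 0.0623 = $75.71
Municipal income tax: $1,215.28 × 0.027 = $32.81
State disability insurance: cap not yet reached, full $1,379.38 is subject → $1,379.38 × 0.015 = $20.69
State unemployment insurance (employee share): $1,379.38 × 0.0055 = $7.59
Vision insurance premium: $27.71
Charity payroll deduction: $88.12
Total deductions = $74.38 + $89.72 + $147.66 + $75.71 + $32.81 + $20.69 + $7.59 + $27.71 + $88.12 = $564.39
Net pay = $1,379.38 − $564.39 = $814.99

$814.99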